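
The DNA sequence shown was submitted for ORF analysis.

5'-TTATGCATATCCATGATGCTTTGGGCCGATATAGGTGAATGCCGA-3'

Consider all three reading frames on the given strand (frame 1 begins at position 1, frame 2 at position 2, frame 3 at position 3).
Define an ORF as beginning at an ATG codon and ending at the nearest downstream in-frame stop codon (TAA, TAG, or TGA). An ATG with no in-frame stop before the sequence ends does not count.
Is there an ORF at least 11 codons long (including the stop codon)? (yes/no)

Frame 1: TTA TGC ATA TCC ATG ATG CTT TGG GCC GAT ATA GGT GAA TGC CGA — no ATG→stop ORF.
Frame 2: TAT GCA TAT CCA TGA TGC TTT GGG CCG ATA TAG GTG AAT GCC — no ATG→stop ORF.
Frame 3: ATG CAT ATC CAT GAT GCT TTG GGC CGA TAT AGG TGA ATG CCG — ATG at 3, stop TGA at 36 → 36 nt.
Frame 3 has an ORF of 12 codons (positions 3–38) ≥ 11, so yes.

yes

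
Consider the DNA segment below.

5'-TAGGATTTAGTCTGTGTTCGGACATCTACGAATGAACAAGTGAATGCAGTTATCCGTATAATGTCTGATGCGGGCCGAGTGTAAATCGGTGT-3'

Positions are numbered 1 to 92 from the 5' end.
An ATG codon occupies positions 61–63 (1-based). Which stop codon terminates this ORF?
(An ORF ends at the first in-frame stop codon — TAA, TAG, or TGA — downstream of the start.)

Codons from position 61: ATG (61–63), TCT (64–66), GAT (67–69), GCG (70–72), GGC (73–75), CGA (76–78), GTG (79–81), TAA (82–84).
The first in-frame stop codon is TAA.

TAA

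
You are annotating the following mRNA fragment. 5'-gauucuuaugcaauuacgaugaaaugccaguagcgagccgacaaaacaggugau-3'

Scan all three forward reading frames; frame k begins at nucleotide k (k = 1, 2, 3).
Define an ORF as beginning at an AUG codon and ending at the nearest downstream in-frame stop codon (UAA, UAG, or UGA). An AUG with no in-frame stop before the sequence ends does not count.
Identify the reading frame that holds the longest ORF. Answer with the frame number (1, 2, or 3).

Frame 1: GAU UCU UAU GCA AUU ACG AUG AAA UGC CAG UAG CGA GCC GAC AAA ACA GGU GAU — AUG at 19, stop UAG at 31 → 15 nt.
Frame 2: AUU CUU AUG CAA UUA CGA UGA AAU GCC AGU AGC GAG CCG ACA AAA CAG GUG — AUG at 8, stop UGA at 20 → 15 nt.
Frame 3: UUC UUA UGC AAU UAC GAU GAA AUG CCA GUA GCG AGC CGA CAA AAC AGG UGA — AUG at 24, stop UGA at 51 → 30 nt.
Longest ORF is 30 nt in frame 3 (positions 24–53).

3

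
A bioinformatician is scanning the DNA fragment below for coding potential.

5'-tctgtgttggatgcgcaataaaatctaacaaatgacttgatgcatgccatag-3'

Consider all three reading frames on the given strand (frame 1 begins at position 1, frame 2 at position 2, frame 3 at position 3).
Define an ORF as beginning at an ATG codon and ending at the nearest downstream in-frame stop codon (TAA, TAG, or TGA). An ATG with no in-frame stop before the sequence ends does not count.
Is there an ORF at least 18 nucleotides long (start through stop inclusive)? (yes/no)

Frame 1: TCT GTG TTG GAT GCG CAA TAA AAT CTA ACA AAT GAC TTG ATG CAT GCC ATA — no ATG→stop ORF.
Frame 2: CTG TGT TGG ATG CGC AAT AAA ATC TAA CAA ATG ACT TGA TGC ATG CCA TAG — ATG at 11, stop TAA at 26 → 18 nt; ATG at 32, stop TGA at 38 → 9 nt; ATG at 44, stop TAG at 50 → 9 nt.
Frame 3: TGT GTT GGA TGC GCA ATA AAA TCT AAC AAA TGA CTT GAT GCA TGC CAT — no ATG→stop ORF.
Frame 2 has an ORF of 18 nucleotides (positions 11–28) ≥ 18, so yes.

yes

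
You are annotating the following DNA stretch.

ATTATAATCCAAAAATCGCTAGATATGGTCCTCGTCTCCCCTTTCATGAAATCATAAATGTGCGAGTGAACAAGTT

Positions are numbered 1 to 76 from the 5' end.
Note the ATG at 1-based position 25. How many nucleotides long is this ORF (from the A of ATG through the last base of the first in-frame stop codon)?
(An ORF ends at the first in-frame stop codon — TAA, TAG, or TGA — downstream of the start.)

33

Codons from position 25: ATG (25–27), GTC (28–30), CTC (31–33), GTC (34–36), TCC (37–39), CCT (40–42), TTC (43–45), ATG (46–48), AAA (49–51), TCA (52–54), TAA (55–57).
TAA is the first in-frame stop; ORF spans 25–57, 33 nucleotides.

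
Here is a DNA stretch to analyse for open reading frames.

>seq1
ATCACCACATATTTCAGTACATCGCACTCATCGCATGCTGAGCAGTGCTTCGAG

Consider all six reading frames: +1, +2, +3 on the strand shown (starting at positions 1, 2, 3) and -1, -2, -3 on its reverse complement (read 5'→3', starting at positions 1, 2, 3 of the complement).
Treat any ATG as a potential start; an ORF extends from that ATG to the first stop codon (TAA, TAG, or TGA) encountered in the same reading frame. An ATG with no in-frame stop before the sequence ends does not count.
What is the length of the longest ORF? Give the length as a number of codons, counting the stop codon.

6

Reverse complement (5'→3'): CTCGAAGCACTGCTCAGCATGCGATGAGTGCGATGTACTGAAATATGTGGTGAT
Frame +1: ATC ACC ACA TAT TTC AGT ACA TCG CAC TCA TCG CAT GCT GAG CAG TGC TTC GAG — no ATG→stop ORF.
Frame +2: TCA CCA CAT ATT TCA GTA CAT CGC ACT CAT CGC ATG CTG AGC AGT GCT TCG — no ATG→stop ORF.
Frame +3: CAC CAC ATA TTT CAG TAC ATC GCA CTC ATC GCA TGC TGA GCA GTG CTT CGA — no ATG→stop ORF.
Frame -1: CTC GAA GCA CTG CTC AGC ATG CGA TGA GTG CGA TGT ACT GAA ATA TGT GGT GAT — ATG at 19, stop TGA at 25 → 9 nt.
Frame -2: TCG AAG CAC TGC TCA GCA TGC GAT GAG TGC GAT GTA CTG AAA TAT GTG GTG — no ATG→stop ORF.
Frame -3: CGA AGC ACT GCT CAG CAT GCG ATG AGT GCG ATG TAC TGA AAT ATG TGG TGA — ATG at 24, stop TGA at 39 → 18 nt; ATG at 33, stop TGA at 39 → 9 nt; ATG at 45, stop TGA at 51 → 9 nt.
Longest: frame -3, positions 24–41, 18 nt = 6 codons = 5 aa. → 6 codons.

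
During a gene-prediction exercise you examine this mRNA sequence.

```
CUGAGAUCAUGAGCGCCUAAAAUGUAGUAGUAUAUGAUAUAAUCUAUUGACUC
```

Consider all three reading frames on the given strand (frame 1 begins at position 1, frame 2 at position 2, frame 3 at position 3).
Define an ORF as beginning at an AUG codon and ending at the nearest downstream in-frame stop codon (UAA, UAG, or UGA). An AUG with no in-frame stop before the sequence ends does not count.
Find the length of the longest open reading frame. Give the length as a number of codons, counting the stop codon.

4

Frame 1: CUG AGA UCA UGA GCG CCU AAA AUG UAG UAG UAU AUG AUA UAA UCU AUU GAC — AUG at 22, stop UAG at 25 → 6 nt; AUG at 34, stop UAA at 40 → 9 nt.
Frame 2: UGA GAU CAU GAG CGC CUA AAA UGU AGU AGU AUA UGA UAU AAU CUA UUG ACU — no AUG→stop ORF.
Frame 3: GAG AUC AUG AGC GCC UAA AAU GUA GUA GUA UAU GAU AUA AUC UAU UGA CUC — AUG at 9, stop UAA at 18 → 12 nt.
Longest: frame 3, positions 9–20, 12 nt = 4 codons = 3 aa. → 4 codons.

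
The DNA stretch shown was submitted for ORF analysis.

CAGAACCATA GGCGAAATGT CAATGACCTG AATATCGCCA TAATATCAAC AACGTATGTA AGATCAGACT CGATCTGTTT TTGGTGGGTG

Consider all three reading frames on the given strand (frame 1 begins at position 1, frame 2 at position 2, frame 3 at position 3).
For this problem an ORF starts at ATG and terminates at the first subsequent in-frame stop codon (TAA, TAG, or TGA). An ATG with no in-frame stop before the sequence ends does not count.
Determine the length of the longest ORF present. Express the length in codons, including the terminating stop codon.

5

Frame 1: CAG AAC CAT AGG CGA AAT GTC AAT GAC CTG AAT ATC GCC ATA ATA TCA ACA ACG TAT GTA AGA TCA GAC TCG ATC TGT TTT TGG TGG GTG — no ATG→stop ORF.
Frame 2: AGA ACC ATA GGC GAA ATG TCA ATG ACC TGA ATA TCG CCA TAA TAT CAA CAA CGT ATG TAA GAT CAG ACT CGA TCT GTT TTT GGT GGG — ATG at 17, stop TGA at 29 → 15 nt; ATG at 23, stop TGA at 29 → 9 nt; ATG at 56, stop TAA at 59 → 6 nt.
Frame 3: GAA CCA TAG GCG AAA TGT CAA TGA CCT GAA TAT CGC CAT AAT ATC AAC AAC GTA TGT AAG ATC AGA CTC GAT CTG TTT TTG GTG GGT — no ATG→stop ORF.
Longest: frame 2, positions 17–31, 15 nt = 5 codons = 4 aa. → 5 codons.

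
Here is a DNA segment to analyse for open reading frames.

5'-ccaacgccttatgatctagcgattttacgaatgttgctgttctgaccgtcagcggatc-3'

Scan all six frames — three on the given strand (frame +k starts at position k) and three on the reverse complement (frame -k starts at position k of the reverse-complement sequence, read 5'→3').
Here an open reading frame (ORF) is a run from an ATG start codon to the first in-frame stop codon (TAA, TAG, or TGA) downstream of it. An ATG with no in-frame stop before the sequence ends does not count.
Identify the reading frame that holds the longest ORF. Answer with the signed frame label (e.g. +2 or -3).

Reverse complement (5'→3'): GATCCGCTGACGGTCAGAACAGCAACATTCGTAAAATCGCTAGATCATAAGGCGTTGG
Frame +1: CCA ACG CCT TAT GAT CTA GCG ATT TTA CGA ATG TTG CTG TTC TGA CCG TCA GCG GAT — ATG at 31, stop TGA at 43 → 15 nt.
Frame +2: CAA CGC CTT ATG ATC TAG CGA TTT TAC GAA TGT TGC TGT TCT GAC CGT CAG CGG ATC — ATG at 11, stop TAG at 17 → 9 nt.
Frame +3: AAC GCC TTA TGA TCT AGC GAT TTT ACG AAT GTT GCT GTT CTG ACC GTC AGC GGA — no ATG→stop ORF.
Frame -1: GAT CCG CTG ACG GTC AGA ACA GCA ACA TTC GTA AAA TCG CTA GAT CAT AAG GCG TTG — no ATG→stop ORF.
Frame -2: ATC CGC TGA CGG TCA GAA CAG CAA CAT TCG TAA AAT CGC TAG ATC ATA AGG CGT TGG — no ATG→stop ORF.
Frame -3: TCC GCT GAC GGT CAG AAC AGC AAC ATT CGT AAA ATC GCT AGA TCA TAA GGC GTT — no ATG→stop ORF.
Longest ORF is 15 nt in frame +1 (positions 31–45).

+1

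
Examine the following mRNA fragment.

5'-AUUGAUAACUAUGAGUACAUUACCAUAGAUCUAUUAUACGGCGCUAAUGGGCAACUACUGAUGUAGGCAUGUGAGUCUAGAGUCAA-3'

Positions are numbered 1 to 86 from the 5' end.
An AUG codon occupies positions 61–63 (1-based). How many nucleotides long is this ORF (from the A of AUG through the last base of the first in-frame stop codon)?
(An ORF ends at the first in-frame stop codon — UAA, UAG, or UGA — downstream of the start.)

6

Codons from position 61: AUG (61–63), UAG (64–66).
UAG is the first in-frame stop; ORF spans 61–66, 6 nucleotides.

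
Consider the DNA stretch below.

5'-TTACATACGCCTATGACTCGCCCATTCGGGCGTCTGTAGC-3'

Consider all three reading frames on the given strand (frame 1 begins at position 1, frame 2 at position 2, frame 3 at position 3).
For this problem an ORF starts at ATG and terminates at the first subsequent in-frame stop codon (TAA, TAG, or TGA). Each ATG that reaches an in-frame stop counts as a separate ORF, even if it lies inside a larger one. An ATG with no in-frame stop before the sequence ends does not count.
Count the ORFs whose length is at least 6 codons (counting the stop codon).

Frame 1: TTA CAT ACG CCT ATG ACT CGC CCA TTC GGG CGT CTG TAG — ATG at 13, stop TAG at 37 → 27 nt.
Frame 2: TAC ATA CGC CTA TGA CTC GCC CAT TCG GGC GTC TGT AGC — no ATG→stop ORF.
Frame 3: ACA TAC GCC TAT GAC TCG CCC ATT CGG GCG TCT GTA — no ATG→stop ORF.
ORFs ≥ 6 codons: frame 1 13–39 (9 codons). Count = 1.

1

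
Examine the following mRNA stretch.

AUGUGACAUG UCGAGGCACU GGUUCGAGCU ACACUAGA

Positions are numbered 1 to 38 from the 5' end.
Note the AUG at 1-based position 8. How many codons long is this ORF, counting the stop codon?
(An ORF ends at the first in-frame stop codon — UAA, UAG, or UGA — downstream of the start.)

10

Codons from position 8: AUG (8–10), UCG (11–13), AGG (14–16), CAC (17–19), UGG (20–22), UUC (23–25), GAG (26–28), CUA (29–31), CAC (32–34), UAG (35–37).
UAG is the first in-frame stop; that's 10 codons including the stop.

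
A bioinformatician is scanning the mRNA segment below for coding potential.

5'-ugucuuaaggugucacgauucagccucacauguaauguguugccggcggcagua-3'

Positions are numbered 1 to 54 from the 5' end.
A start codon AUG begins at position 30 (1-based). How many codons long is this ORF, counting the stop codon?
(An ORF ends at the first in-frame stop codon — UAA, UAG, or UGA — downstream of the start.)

2

Codons from position 30: AUG (30–32), UAA (33–35).
UAA is the first in-frame stop; that's 2 codons including the stop.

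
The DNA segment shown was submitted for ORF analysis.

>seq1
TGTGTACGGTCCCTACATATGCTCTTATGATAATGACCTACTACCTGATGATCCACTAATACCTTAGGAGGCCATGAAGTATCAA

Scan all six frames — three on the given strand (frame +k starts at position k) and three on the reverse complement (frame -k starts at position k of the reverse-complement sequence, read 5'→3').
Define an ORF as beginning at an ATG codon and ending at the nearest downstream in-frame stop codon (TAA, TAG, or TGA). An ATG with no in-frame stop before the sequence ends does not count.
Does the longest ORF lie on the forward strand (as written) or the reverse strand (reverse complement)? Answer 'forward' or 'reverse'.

forward

Reverse complement (5'→3'): TTGATACTTCATGGCCTCCTAAGGTATTAGTGGATCATCAGGTAGTAGGTCATTATCATAAGAGCATATGTAGGGACCGTACACA
Frame +1: TGT GTA CGG TCC CTA CAT ATG CTC TTA TGA TAA TGA CCT ACT ACC TGA TGA TCC ACT AAT ACC TTA GGA GGC CAT GAA GTA TCA — ATG at 19, stop TGA at 28 → 12 nt.
Frame +2: GTG TAC GGT CCC TAC ATA TGC TCT TAT GAT AAT GAC CTA CTA CCT GAT GAT CCA CTA ATA CCT TAG GAG GCC ATG AAG TAT CAA — no ATG→stop ORF.
Frame +3: TGT ACG GTC CCT ACA TAT GCT CTT ATG ATA ATG ACC TAC TAC CTG ATG ATC CAC TAA TAC CTT AGG AGG CCA TGA AGT ATC — ATG at 27, stop TAA at 57 → 33 nt; ATG at 33, stop TAA at 57 → 27 nt; ATG at 48, stop TAA at 57 → 12 nt.
Frame -1: TTG ATA CTT CAT GGC CTC CTA AGG TAT TAG TGG ATC ATC AGG TAG TAG GTC ATT ATC ATA AGA GCA TAT GTA GGG ACC GTA CAC — no ATG→stop ORF.
Frame -2: TGA TAC TTC ATG GCC TCC TAA GGT ATT AGT GGA TCA TCA GGT AGT AGG TCA TTA TCA TAA GAG CAT ATG TAG GGA CCG TAC ACA — ATG at 11, stop TAA at 20 → 12 nt; ATG at 68, stop TAG at 71 → 6 nt.
Frame -3: GAT ACT TCA TGG CCT CCT AAG GTA TTA GTG GAT CAT CAG GTA GTA GGT CAT TAT CAT AAG AGC ATA TGT AGG GAC CGT ACA — no ATG→stop ORF.
Forward-strand max 33 nt; reverse-strand max 12 nt. The forward strand has the longer ORF.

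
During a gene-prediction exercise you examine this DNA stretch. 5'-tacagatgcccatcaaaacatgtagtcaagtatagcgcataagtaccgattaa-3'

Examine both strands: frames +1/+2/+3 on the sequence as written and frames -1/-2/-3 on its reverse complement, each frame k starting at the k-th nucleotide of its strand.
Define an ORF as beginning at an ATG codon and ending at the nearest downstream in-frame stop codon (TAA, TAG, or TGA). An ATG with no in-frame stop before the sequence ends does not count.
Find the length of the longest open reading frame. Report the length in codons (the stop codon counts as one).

Reverse complement (5'→3'): TTAATCGGTACTTATGCGCTATACTTGACTACATGTTTTGATGGGCATCTGTA
Frame +1: TAC AGA TGC CCA TCA AAA CAT GTA GTC AAG TAT AGC GCA TAA GTA CCG ATT — no ATG→stop ORF.
Frame +2: ACA GAT GCC CAT CAA AAC ATG TAG TCA AGT ATA GCG CAT AAG TAC CGA TTA — ATG at 20, stop TAG at 23 → 6 nt.
Frame +3: CAG ATG CCC ATC AAA ACA TGT AGT CAA GTA TAG CGC ATA AGT ACC GAT TAA — ATG at 6, stop TAG at 33 → 30 nt.
Frame -1: TTA ATC GGT ACT TAT GCG CTA TAC TTG ACT ACA TGT TTT GAT GGG CAT CTG — no ATG→stop ORF.
Frame -2: TAA TCG GTA CTT ATG CGC TAT ACT TGA CTA CAT GTT TTG ATG GGC ATC TGT — ATG at 14, stop TGA at 26 → 15 nt.
Frame -3: AAT CGG TAC TTA TGC GCT ATA CTT GAC TAC ATG TTT TGA TGG GCA TCT GTA — ATG at 33, stop TGA at 39 → 9 nt.
Longest: frame +3, positions 6–35, 30 nt = 10 codons = 9 aa. → 10 codons.

10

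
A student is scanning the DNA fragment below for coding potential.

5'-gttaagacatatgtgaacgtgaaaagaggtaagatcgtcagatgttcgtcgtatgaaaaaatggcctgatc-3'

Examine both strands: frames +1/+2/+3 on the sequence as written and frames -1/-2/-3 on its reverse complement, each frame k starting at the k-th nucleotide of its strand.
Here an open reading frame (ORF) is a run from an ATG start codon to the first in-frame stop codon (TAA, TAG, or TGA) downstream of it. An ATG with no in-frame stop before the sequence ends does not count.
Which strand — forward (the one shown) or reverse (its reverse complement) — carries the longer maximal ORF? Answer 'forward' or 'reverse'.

forward

Reverse complement (5'→3'): GATCAGGCCATTTTTTCATACGACGAACATCTGACGATCTTACCTCTTTTCACGTTCACATATGTCTTAAC
Frame +1: GTT AAG ACA TAT GTG AAC GTG AAA AGA GGT AAG ATC GTC AGA TGT TCG TCG TAT GAA AAA ATG GCC TGA — ATG at 61, stop TGA at 67 → 9 nt.
Frame +2: TTA AGA CAT ATG TGA ACG TGA AAA GAG GTA AGA TCG TCA GAT GTT CGT CGT ATG AAA AAA TGG CCT GAT — ATG at 11, stop TGA at 14 → 6 nt.
Frame +3: TAA GAC ATA TGT GAA CGT GAA AAG AGG TAA GAT CGT CAG ATG TTC GTC GTA TGA AAA AAT GGC CTG ATC — ATG at 42, stop TGA at 54 → 15 nt.
Frame -1: GAT CAG GCC ATT TTT TCA TAC GAC GAA CAT CTG ACG ATC TTA CCT CTT TTC ACG TTC ACA TAT GTC TTA — no ATG→stop ORF.
Frame -2: ATC AGG CCA TTT TTT CAT ACG ACG AAC ATC TGA CGA TCT TAC CTC TTT TCA CGT TCA CAT ATG TCT TAA — ATG at 62, stop TAA at 68 → 9 nt.
Frame -3: TCA GGC CAT TTT TTC ATA CGA CGA ACA TCT GAC GAT CTT ACC TCT TTT CAC GTT CAC ATA TGT CTT AAC — no ATG→stop ORF.
Forward-strand max 15 nt; reverse-strand max 9 nt. The forward strand has the longer ORF.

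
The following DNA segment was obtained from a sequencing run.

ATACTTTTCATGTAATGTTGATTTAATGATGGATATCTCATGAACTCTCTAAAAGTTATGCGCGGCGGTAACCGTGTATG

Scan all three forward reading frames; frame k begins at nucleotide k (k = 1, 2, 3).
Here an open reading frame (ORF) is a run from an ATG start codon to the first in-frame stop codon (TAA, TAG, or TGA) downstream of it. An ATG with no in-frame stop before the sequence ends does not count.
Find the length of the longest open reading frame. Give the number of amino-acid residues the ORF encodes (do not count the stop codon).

5

Frame 1: ATA CTT TTC ATG TAA TGT TGA TTT AAT GAT GGA TAT CTC ATG AAC TCT CTA AAA GTT ATG CGC GGC GGT AAC CGT GTA — ATG at 10, stop TAA at 13 → 6 nt.
Frame 2: TAC TTT TCA TGT AAT GTT GAT TTA ATG ATG GAT ATC TCA TGA ACT CTC TAA AAG TTA TGC GCG GCG GTA ACC GTG TAT — ATG at 26, stop TGA at 41 → 18 nt; ATG at 29, stop TGA at 41 → 15 nt.
Frame 3: ACT TTT CAT GTA ATG TTG ATT TAA TGA TGG ATA TCT CAT GAA CTC TCT AAA AGT TAT GCG CGG CGG TAA CCG TGT ATG — ATG at 15, stop TAA at 24 → 12 nt.
Longest: frame 2, positions 26–43, 18 nt = 6 codons = 5 aa. → 5 amino acids.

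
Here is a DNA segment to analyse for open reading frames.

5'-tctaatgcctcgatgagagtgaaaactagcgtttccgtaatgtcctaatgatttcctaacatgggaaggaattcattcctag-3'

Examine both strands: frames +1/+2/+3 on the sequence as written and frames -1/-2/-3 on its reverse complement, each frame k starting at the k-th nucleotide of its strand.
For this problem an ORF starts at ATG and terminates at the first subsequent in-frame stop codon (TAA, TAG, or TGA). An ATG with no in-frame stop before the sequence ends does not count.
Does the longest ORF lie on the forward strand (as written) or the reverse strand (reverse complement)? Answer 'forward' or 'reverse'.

Reverse complement (5'→3'): CTAGGAATGAATTCCTTCCCATGTTAGGAAATCATTAGGACATTACGGAAACGCTAGTTTTCACTCTCATCGAGGCATTAGA
Frame +1: TCT AAT GCC TCG ATG AGA GTG AAA ACT AGC GTT TCC GTA ATG TCC TAA TGA TTT CCT AAC ATG GGA AGG AAT TCA TTC CTA — ATG at 13, stop TAA at 46 → 36 nt; ATG at 40, stop TAA at 46 → 9 nt.
Frame +2: CTA ATG CCT CGA TGA GAG TGA AAA CTA GCG TTT CCG TAA TGT CCT AAT GAT TTC CTA ACA TGG GAA GGA ATT CAT TCC TAG — ATG at 5, stop TGA at 14 → 12 nt.
Frame +3: TAA TGC CTC GAT GAG AGT GAA AAC TAG CGT TTC CGT AAT GTC CTA ATG ATT TCC TAA CAT GGG AAG GAA TTC ATT CCT — ATG at 48, stop TAA at 57 → 12 nt.
Frame -1: CTA GGA ATG AAT TCC TTC CCA TGT TAG GAA ATC ATT AGG ACA TTA CGG AAA CGC TAG TTT TCA CTC TCA TCG AGG CAT TAG — ATG at 7, stop TAG at 25 → 21 nt.
Frame -2: TAG GAA TGA ATT CCT TCC CAT GTT AGG AAA TCA TTA GGA CAT TAC GGA AAC GCT AGT TTT CAC TCT CAT CGA GGC ATT AGA — no ATG→stop ORF.
Frame -3: AGG AAT GAA TTC CTT CCC ATG TTA GGA AAT CAT TAG GAC ATT ACG GAA ACG CTA GTT TTC ACT CTC ATC GAG GCA TTA — ATG at 21, stop TAG at 36 → 18 nt.
Forward-strand max 36 nt; reverse-strand max 21 nt. The forward strand has the longer ORF.

forward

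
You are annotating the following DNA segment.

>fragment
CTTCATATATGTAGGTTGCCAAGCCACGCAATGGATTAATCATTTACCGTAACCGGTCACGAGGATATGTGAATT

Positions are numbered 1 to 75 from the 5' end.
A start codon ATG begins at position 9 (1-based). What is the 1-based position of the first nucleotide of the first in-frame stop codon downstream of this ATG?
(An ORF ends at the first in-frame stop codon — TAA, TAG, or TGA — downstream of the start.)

Codons from position 9: ATG (9–11), TAG (12–14).
TAG is a stop codon; it begins at position 12.

12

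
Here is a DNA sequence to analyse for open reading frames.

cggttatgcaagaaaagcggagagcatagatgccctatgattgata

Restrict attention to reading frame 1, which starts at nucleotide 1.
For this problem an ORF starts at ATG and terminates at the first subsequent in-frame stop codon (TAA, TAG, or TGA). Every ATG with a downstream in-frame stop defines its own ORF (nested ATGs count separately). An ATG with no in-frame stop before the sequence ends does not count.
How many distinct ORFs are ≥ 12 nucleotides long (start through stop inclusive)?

Frame 1: CGG TTA TGC AAG AAA AGC GGA GAG CAT AGA TGC CCT ATG ATT GAT — no ATG→stop ORF.
No ORF reaches 12 nucleotides. Count = 0.

0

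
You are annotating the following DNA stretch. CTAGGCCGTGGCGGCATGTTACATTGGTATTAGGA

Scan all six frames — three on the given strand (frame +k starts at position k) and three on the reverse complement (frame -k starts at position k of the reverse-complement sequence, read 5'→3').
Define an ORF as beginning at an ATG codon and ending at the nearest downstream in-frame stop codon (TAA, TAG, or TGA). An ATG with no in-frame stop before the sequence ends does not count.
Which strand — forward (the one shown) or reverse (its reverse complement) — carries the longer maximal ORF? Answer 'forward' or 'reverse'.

forward

Reverse complement (5'→3'): TCCTAATACCAATGTAACATGCCGCCACGGCCTAG
Frame +1: CTA GGC CGT GGC GGC ATG TTA CAT TGG TAT TAG — ATG at 16, stop TAG at 31 → 18 nt.
Frame +2: TAG GCC GTG GCG GCA TGT TAC ATT GGT ATT AGG — no ATG→stop ORF.
Frame +3: AGG CCG TGG CGG CAT GTT ACA TTG GTA TTA GGA — no ATG→stop ORF.
Frame -1: TCC TAA TAC CAA TGT AAC ATG CCG CCA CGG CCT — no ATG→stop ORF.
Frame -2: CCT AAT ACC AAT GTA ACA TGC CGC CAC GGC CTA — no ATG→stop ORF.
Frame -3: CTA ATA CCA ATG TAA CAT GCC GCC ACG GCC TAG — ATG at 12, stop TAA at 15 → 6 nt.
Forward-strand max 18 nt; reverse-strand max 6 nt. The forward strand has the longer ORF.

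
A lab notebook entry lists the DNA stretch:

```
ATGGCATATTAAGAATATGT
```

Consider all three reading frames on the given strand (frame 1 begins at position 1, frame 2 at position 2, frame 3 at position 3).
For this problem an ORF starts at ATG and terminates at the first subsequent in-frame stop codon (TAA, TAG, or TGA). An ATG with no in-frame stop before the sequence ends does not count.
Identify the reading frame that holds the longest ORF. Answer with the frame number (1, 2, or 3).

Frame 1: ATG GCA TAT TAA GAA TAT — ATG at 1, stop TAA at 10 → 12 nt.
Frame 2: TGG CAT ATT AAG AAT ATG — no ATG→stop ORF.
Frame 3: GGC ATA TTA AGA ATA TGT — no ATG→stop ORF.
Longest ORF is 12 nt in frame 1 (positions 1–12).

1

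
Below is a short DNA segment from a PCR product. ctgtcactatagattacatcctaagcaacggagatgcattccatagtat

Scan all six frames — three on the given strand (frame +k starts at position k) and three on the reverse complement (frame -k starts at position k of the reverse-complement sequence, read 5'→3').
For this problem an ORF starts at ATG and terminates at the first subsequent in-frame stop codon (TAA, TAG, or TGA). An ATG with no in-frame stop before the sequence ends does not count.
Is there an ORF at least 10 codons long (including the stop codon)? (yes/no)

yes

Reverse complement (5'→3'): ATACTATGGAATGCATCTCCGTTGCTTAGGATGTAATCTATAGTGACAG
Frame +1: CTG TCA CTA TAG ATT ACA TCC TAA GCA ACG GAG ATG CAT TCC ATA GTA — no ATG→stop ORF.
Frame +2: TGT CAC TAT AGA TTA CAT CCT AAG CAA CGG AGA TGC ATT CCA TAG TAT — no ATG→stop ORF.
Frame +3: GTC ACT ATA GAT TAC ATC CTA AGC AAC GGA GAT GCA TTC CAT AGT — no ATG→stop ORF.
Frame -1: ATA CTA TGG AAT GCA TCT CCG TTG CTT AGG ATG TAA TCT ATA GTG ACA — ATG at 31, stop TAA at 34 → 6 nt.
Frame -2: TAC TAT GGA ATG CAT CTC CGT TGC TTA GGA TGT AAT CTA TAG TGA CAG — ATG at 11, stop TAG at 41 → 33 nt.
Frame -3: ACT ATG GAA TGC ATC TCC GTT GCT TAG GAT GTA ATC TAT AGT GAC — ATG at 6, stop TAG at 27 → 24 nt.
Frame -2 has an ORF of 11 codons (positions 11–43) ≥ 10, so yes.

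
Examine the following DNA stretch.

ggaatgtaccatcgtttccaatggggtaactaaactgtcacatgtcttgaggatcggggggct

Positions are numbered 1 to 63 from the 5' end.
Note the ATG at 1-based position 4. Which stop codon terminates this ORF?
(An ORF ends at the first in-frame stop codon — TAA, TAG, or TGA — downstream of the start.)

Codons from position 4: ATG (4–6), TAC (7–9), CAT (10–12), CGT (13–15), TTC (16–18), CAA (19–21), TGG (22–24), GGT (25–27), AAC (28–30), TAA (31–33).
The first in-frame stop codon is TAA.

TAA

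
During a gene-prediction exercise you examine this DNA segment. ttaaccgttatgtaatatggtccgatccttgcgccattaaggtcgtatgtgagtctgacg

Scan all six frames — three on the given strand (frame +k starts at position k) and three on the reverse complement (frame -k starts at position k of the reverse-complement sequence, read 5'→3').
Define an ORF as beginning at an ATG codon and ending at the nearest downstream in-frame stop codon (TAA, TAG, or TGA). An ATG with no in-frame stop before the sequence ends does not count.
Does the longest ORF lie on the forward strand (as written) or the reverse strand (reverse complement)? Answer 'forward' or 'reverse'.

Reverse complement (5'→3'): CGTCAGACTCACATACGACCTTAATGGCGCAAGGATCGGACCATATTACATAACGGTTAA
Frame +1: TTA ACC GTT ATG TAA TAT GGT CCG ATC CTT GCG CCA TTA AGG TCG TAT GTG AGT CTG ACG — ATG at 10, stop TAA at 13 → 6 nt.
Frame +2: TAA CCG TTA TGT AAT ATG GTC CGA TCC TTG CGC CAT TAA GGT CGT ATG TGA GTC TGA — ATG at 17, stop TAA at 38 → 24 nt; ATG at 47, stop TGA at 50 → 6 nt.
Frame +3: AAC CGT TAT GTA ATA TGG TCC GAT CCT TGC GCC ATT AAG GTC GTA TGT GAG TCT GAC — no ATG→stop ORF.
Frame -1: CGT CAG ACT CAC ATA CGA CCT TAA TGG CGC AAG GAT CGG ACC ATA TTA CAT AAC GGT TAA — no ATG→stop ORF.
Frame -2: GTC AGA CTC ACA TAC GAC CTT AAT GGC GCA AGG ATC GGA CCA TAT TAC ATA ACG GTT — no ATG→stop ORF.
Frame -3: TCA GAC TCA CAT ACG ACC TTA ATG GCG CAA GGA TCG GAC CAT ATT ACA TAA CGG TTA — ATG at 24, stop TAA at 51 → 30 nt.
Forward-strand max 24 nt; reverse-strand max 30 nt. The reverse strand has the longer ORF.

reverse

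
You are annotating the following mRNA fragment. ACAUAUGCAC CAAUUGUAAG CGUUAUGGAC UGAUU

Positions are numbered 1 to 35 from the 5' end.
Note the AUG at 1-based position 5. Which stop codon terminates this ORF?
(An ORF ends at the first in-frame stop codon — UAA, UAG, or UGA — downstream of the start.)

UAA

Codons from position 5: AUG (5–7), CAC (8–10), CAA (11–13), UUG (14–16), UAA (17–19).
The first in-frame stop codon is UAA.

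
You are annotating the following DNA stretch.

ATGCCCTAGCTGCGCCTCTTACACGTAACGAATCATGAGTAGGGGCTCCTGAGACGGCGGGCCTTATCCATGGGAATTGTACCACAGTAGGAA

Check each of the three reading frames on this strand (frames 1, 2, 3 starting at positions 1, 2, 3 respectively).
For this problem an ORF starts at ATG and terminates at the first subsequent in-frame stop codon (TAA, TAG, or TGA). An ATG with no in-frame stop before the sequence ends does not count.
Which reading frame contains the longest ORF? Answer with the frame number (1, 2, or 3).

Frame 1: ATG CCC TAG CTG CGC CTC TTA CAC GTA ACG AAT CAT GAG TAG GGG CTC CTG AGA CGG CGG GCC TTA TCC ATG GGA ATT GTA CCA CAG TAG GAA — ATG at 1, stop TAG at 7 → 9 nt; ATG at 70, stop TAG at 88 → 21 nt.
Frame 2: TGC CCT AGC TGC GCC TCT TAC ACG TAA CGA ATC ATG AGT AGG GGC TCC TGA GAC GGC GGG CCT TAT CCA TGG GAA TTG TAC CAC AGT AGG — ATG at 35, stop TGA at 50 → 18 nt.
Frame 3: GCC CTA GCT GCG CCT CTT ACA CGT AAC GAA TCA TGA GTA GGG GCT CCT GAG ACG GCG GGC CTT ATC CAT GGG AAT TGT ACC ACA GTA GGA — no ATG→stop ORF.
Longest ORF is 21 nt in frame 1 (positions 70–90).

1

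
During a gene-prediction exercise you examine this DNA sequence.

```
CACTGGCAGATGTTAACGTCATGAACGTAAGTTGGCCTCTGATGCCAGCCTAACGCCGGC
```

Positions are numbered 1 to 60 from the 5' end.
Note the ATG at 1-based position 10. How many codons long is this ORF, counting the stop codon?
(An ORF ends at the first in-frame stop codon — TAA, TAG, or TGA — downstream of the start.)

Codons from position 10: ATG (10–12), TTA (13–15), ACG (16–18), TCA (19–21), TGA (22–24).
TGA is the first in-frame stop; that's 5 codons including the stop.

5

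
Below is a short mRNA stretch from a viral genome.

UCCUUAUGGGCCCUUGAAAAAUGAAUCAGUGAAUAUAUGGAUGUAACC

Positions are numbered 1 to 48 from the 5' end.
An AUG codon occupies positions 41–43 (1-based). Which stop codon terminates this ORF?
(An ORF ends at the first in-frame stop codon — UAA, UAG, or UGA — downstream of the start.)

UAA

Codons from position 41: AUG (41–43), UAA (44–46).
The first in-frame stop codon is UAA.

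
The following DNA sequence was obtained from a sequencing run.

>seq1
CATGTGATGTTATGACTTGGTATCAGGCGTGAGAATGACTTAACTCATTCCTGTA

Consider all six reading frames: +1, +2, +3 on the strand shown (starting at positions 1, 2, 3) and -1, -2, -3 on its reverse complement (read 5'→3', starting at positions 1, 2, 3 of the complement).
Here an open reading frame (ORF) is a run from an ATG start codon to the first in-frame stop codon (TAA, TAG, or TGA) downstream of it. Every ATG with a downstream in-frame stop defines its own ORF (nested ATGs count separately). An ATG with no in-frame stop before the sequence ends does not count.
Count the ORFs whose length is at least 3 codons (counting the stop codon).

Reverse complement (5'→3'): TACAGGAATGAGTTAAGTCATTCTCACGCCTGATACCAAGTCATAACATCACATG
Frame +1: CAT GTG ATG TTA TGA CTT GGT ATC AGG CGT GAG AAT GAC TTA ACT CAT TCC TGT — ATG at 7, stop TGA at 13 → 9 nt.
Frame +2: ATG TGA TGT TAT GAC TTG GTA TCA GGC GTG AGA ATG ACT TAA CTC ATT CCT GTA — ATG at 2, stop TGA at 5 → 6 nt; ATG at 35, stop TAA at 41 → 9 nt.
Frame +3: TGT GAT GTT ATG ACT TGG TAT CAG GCG TGA GAA TGA CTT AAC TCA TTC CTG — ATG at 12, stop TGA at 30 → 21 nt.
Frame -1: TAC AGG AAT GAG TTA AGT CAT TCT CAC GCC TGA TAC CAA GTC ATA ACA TCA CAT — no ATG→stop ORF.
Frame -2: ACA GGA ATG AGT TAA GTC ATT CTC ACG CCT GAT ACC AAG TCA TAA CAT CAC ATG — ATG at 8, stop TAA at 14 → 9 nt.
Frame -3: CAG GAA TGA GTT AAG TCA TTC TCA CGC CTG ATA CCA AGT CAT AAC ATC ACA — no ATG→stop ORF.
ORFs ≥ 3 codons: frame +1 7–15 (3 codons), frame +2 35–43 (3 codons), frame +3 12–32 (7 codons), frame -2 8–16 (3 codons). Count = 4.

4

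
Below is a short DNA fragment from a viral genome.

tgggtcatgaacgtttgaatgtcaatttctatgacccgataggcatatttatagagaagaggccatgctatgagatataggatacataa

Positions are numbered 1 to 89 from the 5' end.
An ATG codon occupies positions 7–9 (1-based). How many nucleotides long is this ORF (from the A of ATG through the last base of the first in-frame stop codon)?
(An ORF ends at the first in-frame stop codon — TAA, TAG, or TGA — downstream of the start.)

Codons from position 7: ATG (7–9), AAC (10–12), GTT (13–15), TGA (16–18).
TGA is the first in-frame stop; ORF spans 7–18, 12 nucleotides.

12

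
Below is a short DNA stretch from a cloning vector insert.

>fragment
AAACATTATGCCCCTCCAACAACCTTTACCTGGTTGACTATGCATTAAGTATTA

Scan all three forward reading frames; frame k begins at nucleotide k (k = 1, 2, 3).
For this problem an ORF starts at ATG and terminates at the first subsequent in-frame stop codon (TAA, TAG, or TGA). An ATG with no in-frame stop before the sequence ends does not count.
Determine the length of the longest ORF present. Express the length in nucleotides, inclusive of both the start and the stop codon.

Frame 1: AAA CAT TAT GCC CCT CCA ACA ACC TTT ACC TGG TTG ACT ATG CAT TAA GTA TTA — ATG at 40, stop TAA at 46 → 9 nt.
Frame 2: AAC ATT ATG CCC CTC CAA CAA CCT TTA CCT GGT TGA CTA TGC ATT AAG TAT — ATG at 8, stop TGA at 35 → 30 nt.
Frame 3: ACA TTA TGC CCC TCC AAC AAC CTT TAC CTG GTT GAC TAT GCA TTA AGT ATT — no ATG→stop ORF.
Longest: frame 2, positions 8–37, 30 nt = 10 codons = 9 aa. → 30 nucleotides.

30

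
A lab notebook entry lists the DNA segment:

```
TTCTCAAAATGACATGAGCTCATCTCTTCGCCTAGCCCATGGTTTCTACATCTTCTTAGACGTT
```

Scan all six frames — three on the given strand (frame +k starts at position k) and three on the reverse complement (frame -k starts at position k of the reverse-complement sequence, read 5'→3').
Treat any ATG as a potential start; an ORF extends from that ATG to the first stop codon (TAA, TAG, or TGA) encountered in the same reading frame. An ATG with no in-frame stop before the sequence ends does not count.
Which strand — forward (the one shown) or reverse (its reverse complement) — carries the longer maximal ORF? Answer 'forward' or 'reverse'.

Reverse complement (5'→3'): AACGTCTAAGAAGATGTAGAAACCATGGGCTAGGCGAAGAGATGAGCTCATGTCATTTTGAGAA
Frame +1: TTC TCA AAA TGA CAT GAG CTC ATC TCT TCG CCT AGC CCA TGG TTT CTA CAT CTT CTT AGA CGT — no ATG→stop ORF.
Frame +2: TCT CAA AAT GAC ATG AGC TCA TCT CTT CGC CTA GCC CAT GGT TTC TAC ATC TTC TTA GAC GTT — no ATG→stop ORF.
Frame +3: CTC AAA ATG ACA TGA GCT CAT CTC TTC GCC TAG CCC ATG GTT TCT ACA TCT TCT TAG ACG — ATG at 9, stop TGA at 15 → 9 nt; ATG at 39, stop TAG at 57 → 21 nt.
Frame -1: AAC GTC TAA GAA GAT GTA GAA ACC ATG GGC TAG GCG AAG AGA TGA GCT CAT GTC ATT TTG AGA — ATG at 25, stop TAG at 31 → 9 nt.
Frame -2: ACG TCT AAG AAG ATG TAG AAA CCA TGG GCT AGG CGA AGA GAT GAG CTC ATG TCA TTT TGA GAA — ATG at 14, stop TAG at 17 → 6 nt; ATG at 50, stop TGA at 59 → 12 nt.
Frame -3: CGT CTA AGA AGA TGT AGA AAC CAT GGG CTA GGC GAA GAG ATG AGC TCA TGT CAT TTT GAG — no ATG→stop ORF.
Forward-strand max 21 nt; reverse-strand max 12 nt. The forward strand has the longer ORF.

forward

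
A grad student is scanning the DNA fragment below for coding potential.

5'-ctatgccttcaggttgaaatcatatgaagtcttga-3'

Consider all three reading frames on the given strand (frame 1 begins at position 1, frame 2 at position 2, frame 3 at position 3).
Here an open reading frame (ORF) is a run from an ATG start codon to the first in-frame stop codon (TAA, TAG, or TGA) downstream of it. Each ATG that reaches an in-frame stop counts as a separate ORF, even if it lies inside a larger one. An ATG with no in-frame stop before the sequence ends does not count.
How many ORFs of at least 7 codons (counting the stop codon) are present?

Frame 1: CTA TGC CTT CAG GTT GAA ATC ATA TGA AGT CTT — no ATG→stop ORF.
Frame 2: TAT GCC TTC AGG TTG AAA TCA TAT GAA GTC TTG — no ATG→stop ORF.
Frame 3: ATG CCT TCA GGT TGA AAT CAT ATG AAG TCT TGA — ATG at 3, stop TGA at 15 → 15 nt; ATG at 24, stop TGA at 33 → 12 nt.
No ORF reaches 7 codons. Count = 0.

0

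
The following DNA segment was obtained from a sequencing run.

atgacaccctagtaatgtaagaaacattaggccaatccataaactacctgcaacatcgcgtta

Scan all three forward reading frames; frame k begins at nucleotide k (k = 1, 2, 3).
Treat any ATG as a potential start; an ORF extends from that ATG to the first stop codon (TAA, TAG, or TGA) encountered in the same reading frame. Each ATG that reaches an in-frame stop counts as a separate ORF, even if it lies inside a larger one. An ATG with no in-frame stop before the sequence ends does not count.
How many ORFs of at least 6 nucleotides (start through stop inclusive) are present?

Frame 1: ATG ACA CCC TAG TAA TGT AAG AAA CAT TAG GCC AAT CCA TAA ACT ACC TGC AAC ATC GCG TTA — ATG at 1, stop TAG at 10 → 12 nt.
Frame 2: TGA CAC CCT AGT AAT GTA AGA AAC ATT AGG CCA ATC CAT AAA CTA CCT GCA ACA TCG CGT — no ATG→stop ORF.
Frame 3: GAC ACC CTA GTA ATG TAA GAA ACA TTA GGC CAA TCC ATA AAC TAC CTG CAA CAT CGC GTT — ATG at 15, stop TAA at 18 → 6 nt.
ORFs ≥ 6 nucleotides: frame 1 1–12 (12 nucleotides), frame 3 15–20 (6 nucleotides). Count = 2.

2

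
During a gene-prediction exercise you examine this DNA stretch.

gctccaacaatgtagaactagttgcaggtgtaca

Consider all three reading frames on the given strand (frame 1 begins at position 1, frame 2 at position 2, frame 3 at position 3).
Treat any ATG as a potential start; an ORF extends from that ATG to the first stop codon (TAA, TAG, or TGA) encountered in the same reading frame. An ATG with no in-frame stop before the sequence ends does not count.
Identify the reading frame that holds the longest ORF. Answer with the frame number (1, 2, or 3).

1

Frame 1: GCT CCA ACA ATG TAG AAC TAG TTG CAG GTG TAC — ATG at 10, stop TAG at 13 → 6 nt.
Frame 2: CTC CAA CAA TGT AGA ACT AGT TGC AGG TGT ACA — no ATG→stop ORF.
Frame 3: TCC AAC AAT GTA GAA CTA GTT GCA GGT GTA — no ATG→stop ORF.
Longest ORF is 6 nt in frame 1 (positions 10–15).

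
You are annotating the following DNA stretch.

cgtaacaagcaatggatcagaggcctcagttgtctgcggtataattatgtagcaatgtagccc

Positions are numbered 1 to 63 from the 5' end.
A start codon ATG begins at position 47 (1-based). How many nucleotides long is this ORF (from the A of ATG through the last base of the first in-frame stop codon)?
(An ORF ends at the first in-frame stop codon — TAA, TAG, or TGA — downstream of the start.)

Codons from position 47: ATG (47–49), TAG (50–52).
TAG is the first in-frame stop; ORF spans 47–52, 6 nucleotides.

6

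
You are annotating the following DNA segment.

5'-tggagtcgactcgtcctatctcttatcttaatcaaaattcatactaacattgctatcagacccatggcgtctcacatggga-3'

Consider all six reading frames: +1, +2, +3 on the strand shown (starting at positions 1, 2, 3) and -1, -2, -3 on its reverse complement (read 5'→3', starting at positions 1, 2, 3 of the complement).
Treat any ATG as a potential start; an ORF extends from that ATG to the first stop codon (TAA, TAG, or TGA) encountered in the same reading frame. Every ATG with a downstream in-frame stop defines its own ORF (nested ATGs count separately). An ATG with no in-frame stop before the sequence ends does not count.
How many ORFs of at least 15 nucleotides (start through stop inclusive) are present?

Reverse complement (5'→3'): TCCCATGTGAGACGCCATGGGTCTGATAGCAATGTTAGTATGAATTTTGATTAAGATAAGAGATAGGACGAGTCGACTCCA
Frame +1: TGG AGT CGA CTC GTC CTA TCT CTT ATC TTA ATC AAA ATT CAT ACT AAC ATT GCT ATC AGA CCC ATG GCG TCT CAC ATG GGA — no ATG→stop ORF.
Frame +2: GGA GTC GAC TCG TCC TAT CTC TTA TCT TAA TCA AAA TTC ATA CTA ACA TTG CTA TCA GAC CCA TGG CGT CTC ACA TGG — no ATG→stop ORF.
Frame +3: GAG TCG ACT CGT CCT ATC TCT TAT CTT AAT CAA AAT TCA TAC TAA CAT TGC TAT CAG ACC CAT GGC GTC TCA CAT GGG — no ATG→stop ORF.
Frame -1: TCC CAT GTG AGA CGC CAT GGG TCT GAT AGC AAT GTT AGT ATG AAT TTT GAT TAA GAT AAG AGA TAG GAC GAG TCG ACT CCA — ATG at 40, stop TAA at 52 → 15 nt.
Frame -2: CCC ATG TGA GAC GCC ATG GGT CTG ATA GCA ATG TTA GTA TGA ATT TTG ATT AAG ATA AGA GAT AGG ACG AGT CGA CTC — ATG at 5, stop TGA at 8 → 6 nt; ATG at 17, stop TGA at 41 → 27 nt; ATG at 32, stop TGA at 41 → 12 nt.
Frame -3: CCA TGT GAG ACG CCA TGG GTC TGA TAG CAA TGT TAG TAT GAA TTT TGA TTA AGA TAA GAG ATA GGA CGA GTC GAC TCC — no ATG→stop ORF.
ORFs ≥ 15 nucleotides: frame -1 40–54 (15 nucleotides), frame -2 17–43 (27 nucleotides). Count = 2.

2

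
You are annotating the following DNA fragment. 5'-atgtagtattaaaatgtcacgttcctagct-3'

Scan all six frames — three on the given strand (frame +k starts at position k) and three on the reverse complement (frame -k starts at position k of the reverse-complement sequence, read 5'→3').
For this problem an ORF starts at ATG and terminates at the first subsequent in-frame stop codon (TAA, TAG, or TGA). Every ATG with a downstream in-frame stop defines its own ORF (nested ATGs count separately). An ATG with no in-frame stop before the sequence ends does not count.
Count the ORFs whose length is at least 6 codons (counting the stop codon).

0

Reverse complement (5'→3'): AGCTAGGAACGTGACATTTTAATACTACAT
Frame +1: ATG TAG TAT TAA AAT GTC ACG TTC CTA GCT — ATG at 1, stop TAG at 4 → 6 nt.
Frame +2: TGT AGT ATT AAA ATG TCA CGT TCC TAG — ATG at 14, stop TAG at 26 → 15 nt.
Frame +3: GTA GTA TTA AAA TGT CAC GTT CCT AGC — no ATG→stop ORF.
Frame -1: AGC TAG GAA CGT GAC ATT TTA ATA CTA CAT — no ATG→stop ORF.
Frame -2: GCT AGG AAC GTG ACA TTT TAA TAC TAC — no ATG→stop ORF.
Frame -3: CTA GGA ACG TGA CAT TTT AAT ACT ACA — no ATG→stop ORF.
No ORF reaches 6 codons. Count = 0.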